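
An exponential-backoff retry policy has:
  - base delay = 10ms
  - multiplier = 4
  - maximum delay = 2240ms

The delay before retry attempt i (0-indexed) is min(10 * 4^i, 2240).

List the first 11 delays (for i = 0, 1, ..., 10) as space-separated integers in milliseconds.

Computing each delay:
  i=0: min(10*4^0, 2240) = 10
  i=1: min(10*4^1, 2240) = 40
  i=2: min(10*4^2, 2240) = 160
  i=3: min(10*4^3, 2240) = 640
  i=4: min(10*4^4, 2240) = 2240
  i=5: min(10*4^5, 2240) = 2240
  i=6: min(10*4^6, 2240) = 2240
  i=7: min(10*4^7, 2240) = 2240
  i=8: min(10*4^8, 2240) = 2240
  i=9: min(10*4^9, 2240) = 2240
  i=10: min(10*4^10, 2240) = 2240

Answer: 10 40 160 640 2240 2240 2240 2240 2240 2240 2240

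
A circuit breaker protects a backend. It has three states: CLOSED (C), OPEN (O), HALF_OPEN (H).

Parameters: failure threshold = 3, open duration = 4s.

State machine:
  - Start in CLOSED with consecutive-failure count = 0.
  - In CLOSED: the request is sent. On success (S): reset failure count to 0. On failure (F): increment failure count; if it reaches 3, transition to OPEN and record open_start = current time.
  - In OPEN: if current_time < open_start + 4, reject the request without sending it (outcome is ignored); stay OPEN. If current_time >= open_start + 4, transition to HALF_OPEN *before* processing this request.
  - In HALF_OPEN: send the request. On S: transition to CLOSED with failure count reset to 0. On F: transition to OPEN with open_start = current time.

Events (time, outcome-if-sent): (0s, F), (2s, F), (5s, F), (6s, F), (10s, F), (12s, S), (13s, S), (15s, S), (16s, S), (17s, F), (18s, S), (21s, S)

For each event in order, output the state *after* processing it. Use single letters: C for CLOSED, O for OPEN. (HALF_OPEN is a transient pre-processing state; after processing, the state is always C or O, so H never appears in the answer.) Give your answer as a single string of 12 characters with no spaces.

State after each event:
  event#1 t=0s outcome=F: state=CLOSED
  event#2 t=2s outcome=F: state=CLOSED
  event#3 t=5s outcome=F: state=OPEN
  event#4 t=6s outcome=F: state=OPEN
  event#5 t=10s outcome=F: state=OPEN
  event#6 t=12s outcome=S: state=OPEN
  event#7 t=13s outcome=S: state=OPEN
  event#8 t=15s outcome=S: state=CLOSED
  event#9 t=16s outcome=S: state=CLOSED
  event#10 t=17s outcome=F: state=CLOSED
  event#11 t=18s outcome=S: state=CLOSED
  event#12 t=21s outcome=S: state=CLOSED

Answer: CCOOOOOCCCCC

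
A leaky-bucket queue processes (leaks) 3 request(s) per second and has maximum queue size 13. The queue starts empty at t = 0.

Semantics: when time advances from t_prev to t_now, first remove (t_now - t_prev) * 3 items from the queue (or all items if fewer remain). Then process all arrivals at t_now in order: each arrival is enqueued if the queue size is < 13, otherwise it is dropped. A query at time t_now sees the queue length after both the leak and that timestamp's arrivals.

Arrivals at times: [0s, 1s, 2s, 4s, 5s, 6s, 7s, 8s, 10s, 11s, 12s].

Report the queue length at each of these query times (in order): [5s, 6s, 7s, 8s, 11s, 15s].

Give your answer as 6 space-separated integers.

Answer: 1 1 1 1 1 0

Derivation:
Queue lengths at query times:
  query t=5s: backlog = 1
  query t=6s: backlog = 1
  query t=7s: backlog = 1
  query t=8s: backlog = 1
  query t=11s: backlog = 1
  query t=15s: backlog = 0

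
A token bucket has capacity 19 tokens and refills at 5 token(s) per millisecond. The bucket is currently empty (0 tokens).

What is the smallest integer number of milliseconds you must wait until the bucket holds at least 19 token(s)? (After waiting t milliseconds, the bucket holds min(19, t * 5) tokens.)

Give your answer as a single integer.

Need t * 5 >= 19, so t >= 19/5.
Smallest integer t = ceil(19/5) = 4.

Answer: 4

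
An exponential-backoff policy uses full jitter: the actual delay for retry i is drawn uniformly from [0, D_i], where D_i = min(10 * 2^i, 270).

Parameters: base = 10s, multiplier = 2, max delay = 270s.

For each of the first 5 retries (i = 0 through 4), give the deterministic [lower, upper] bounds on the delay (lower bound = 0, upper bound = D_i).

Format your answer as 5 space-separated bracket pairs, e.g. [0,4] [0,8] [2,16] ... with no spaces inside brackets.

Answer: [0,10] [0,20] [0,40] [0,80] [0,160]

Derivation:
Computing bounds per retry:
  i=0: D_i=min(10*2^0,270)=10, bounds=[0,10]
  i=1: D_i=min(10*2^1,270)=20, bounds=[0,20]
  i=2: D_i=min(10*2^2,270)=40, bounds=[0,40]
  i=3: D_i=min(10*2^3,270)=80, bounds=[0,80]
  i=4: D_i=min(10*2^4,270)=160, bounds=[0,160]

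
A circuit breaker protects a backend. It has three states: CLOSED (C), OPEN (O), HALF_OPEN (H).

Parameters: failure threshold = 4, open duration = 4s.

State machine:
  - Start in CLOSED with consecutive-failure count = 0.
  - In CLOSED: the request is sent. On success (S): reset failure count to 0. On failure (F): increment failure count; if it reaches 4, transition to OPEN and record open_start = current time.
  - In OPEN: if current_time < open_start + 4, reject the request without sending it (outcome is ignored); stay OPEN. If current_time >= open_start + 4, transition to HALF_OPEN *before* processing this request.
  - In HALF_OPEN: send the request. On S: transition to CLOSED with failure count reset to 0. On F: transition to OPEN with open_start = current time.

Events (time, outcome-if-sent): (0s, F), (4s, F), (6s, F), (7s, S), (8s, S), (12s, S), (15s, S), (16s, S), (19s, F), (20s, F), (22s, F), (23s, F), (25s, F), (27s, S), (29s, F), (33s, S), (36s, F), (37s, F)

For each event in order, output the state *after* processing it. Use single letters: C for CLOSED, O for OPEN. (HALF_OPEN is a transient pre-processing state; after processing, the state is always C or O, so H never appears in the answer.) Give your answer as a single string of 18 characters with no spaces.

Answer: CCCCCCCCCCCOOCCCCC

Derivation:
State after each event:
  event#1 t=0s outcome=F: state=CLOSED
  event#2 t=4s outcome=F: state=CLOSED
  event#3 t=6s outcome=F: state=CLOSED
  event#4 t=7s outcome=S: state=CLOSED
  event#5 t=8s outcome=S: state=CLOSED
  event#6 t=12s outcome=S: state=CLOSED
  event#7 t=15s outcome=S: state=CLOSED
  event#8 t=16s outcome=S: state=CLOSED
  event#9 t=19s outcome=F: state=CLOSED
  event#10 t=20s outcome=F: state=CLOSED
  event#11 t=22s outcome=F: state=CLOSED
  event#12 t=23s outcome=F: state=OPEN
  event#13 t=25s outcome=F: state=OPEN
  event#14 t=27s outcome=S: state=CLOSED
  event#15 t=29s outcome=F: state=CLOSED
  event#16 t=33s outcome=S: state=CLOSED
  event#17 t=36s outcome=F: state=CLOSED
  event#18 t=37s outcome=F: state=CLOSED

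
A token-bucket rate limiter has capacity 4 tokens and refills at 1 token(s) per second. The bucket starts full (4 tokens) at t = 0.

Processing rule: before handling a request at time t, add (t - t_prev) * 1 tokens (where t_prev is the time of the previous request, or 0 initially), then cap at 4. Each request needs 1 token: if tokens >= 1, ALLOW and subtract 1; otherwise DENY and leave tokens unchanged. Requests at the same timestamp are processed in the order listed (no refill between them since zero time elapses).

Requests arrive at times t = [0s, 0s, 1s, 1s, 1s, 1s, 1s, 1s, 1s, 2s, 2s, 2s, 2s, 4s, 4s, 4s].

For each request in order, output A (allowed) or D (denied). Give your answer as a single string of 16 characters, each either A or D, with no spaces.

Simulating step by step:
  req#1 t=0s: ALLOW
  req#2 t=0s: ALLOW
  req#3 t=1s: ALLOW
  req#4 t=1s: ALLOW
  req#5 t=1s: ALLOW
  req#6 t=1s: DENY
  req#7 t=1s: DENY
  req#8 t=1s: DENY
  req#9 t=1s: DENY
  req#10 t=2s: ALLOW
  req#11 t=2s: DENY
  req#12 t=2s: DENY
  req#13 t=2s: DENY
  req#14 t=4s: ALLOW
  req#15 t=4s: ALLOW
  req#16 t=4s: DENY

Answer: AAAAADDDDADDDAAD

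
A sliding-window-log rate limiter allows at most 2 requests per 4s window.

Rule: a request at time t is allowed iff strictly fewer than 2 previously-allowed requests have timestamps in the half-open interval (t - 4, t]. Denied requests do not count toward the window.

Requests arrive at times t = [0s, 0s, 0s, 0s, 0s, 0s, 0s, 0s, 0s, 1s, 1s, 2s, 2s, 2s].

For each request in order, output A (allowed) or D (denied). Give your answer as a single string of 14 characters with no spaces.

Tracking allowed requests in the window:
  req#1 t=0s: ALLOW
  req#2 t=0s: ALLOW
  req#3 t=0s: DENY
  req#4 t=0s: DENY
  req#5 t=0s: DENY
  req#6 t=0s: DENY
  req#7 t=0s: DENY
  req#8 t=0s: DENY
  req#9 t=0s: DENY
  req#10 t=1s: DENY
  req#11 t=1s: DENY
  req#12 t=2s: DENY
  req#13 t=2s: DENY
  req#14 t=2s: DENY

Answer: AADDDDDDDDDDDD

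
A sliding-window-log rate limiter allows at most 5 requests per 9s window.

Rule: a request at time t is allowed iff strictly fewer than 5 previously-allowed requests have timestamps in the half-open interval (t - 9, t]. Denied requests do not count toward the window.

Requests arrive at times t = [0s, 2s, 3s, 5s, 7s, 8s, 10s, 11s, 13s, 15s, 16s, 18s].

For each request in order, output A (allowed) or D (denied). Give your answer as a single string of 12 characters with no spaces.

Answer: AAAAADAAAAAD

Derivation:
Tracking allowed requests in the window:
  req#1 t=0s: ALLOW
  req#2 t=2s: ALLOW
  req#3 t=3s: ALLOW
  req#4 t=5s: ALLOW
  req#5 t=7s: ALLOW
  req#6 t=8s: DENY
  req#7 t=10s: ALLOW
  req#8 t=11s: ALLOW
  req#9 t=13s: ALLOW
  req#10 t=15s: ALLOW
  req#11 t=16s: ALLOW
  req#12 t=18s: DENY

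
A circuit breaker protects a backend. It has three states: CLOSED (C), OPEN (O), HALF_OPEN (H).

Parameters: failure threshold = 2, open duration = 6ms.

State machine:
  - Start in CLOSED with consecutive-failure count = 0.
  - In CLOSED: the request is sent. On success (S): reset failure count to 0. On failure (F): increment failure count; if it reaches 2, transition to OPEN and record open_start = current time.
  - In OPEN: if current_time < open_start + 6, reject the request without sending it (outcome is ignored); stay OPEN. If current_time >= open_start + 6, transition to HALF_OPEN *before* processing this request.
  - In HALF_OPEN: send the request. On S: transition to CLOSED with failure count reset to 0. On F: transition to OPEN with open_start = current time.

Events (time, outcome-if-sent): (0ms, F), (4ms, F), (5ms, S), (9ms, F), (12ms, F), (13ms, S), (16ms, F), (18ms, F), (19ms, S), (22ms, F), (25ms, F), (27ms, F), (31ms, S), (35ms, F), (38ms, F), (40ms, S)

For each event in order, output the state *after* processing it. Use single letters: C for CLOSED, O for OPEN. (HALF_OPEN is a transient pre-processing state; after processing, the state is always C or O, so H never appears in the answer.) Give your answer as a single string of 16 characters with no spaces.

Answer: COOOOOOOOOOOCCOO

Derivation:
State after each event:
  event#1 t=0ms outcome=F: state=CLOSED
  event#2 t=4ms outcome=F: state=OPEN
  event#3 t=5ms outcome=S: state=OPEN
  event#4 t=9ms outcome=F: state=OPEN
  event#5 t=12ms outcome=F: state=OPEN
  event#6 t=13ms outcome=S: state=OPEN
  event#7 t=16ms outcome=F: state=OPEN
  event#8 t=18ms outcome=F: state=OPEN
  event#9 t=19ms outcome=S: state=OPEN
  event#10 t=22ms outcome=F: state=OPEN
  event#11 t=25ms outcome=F: state=OPEN
  event#12 t=27ms outcome=F: state=OPEN
  event#13 t=31ms outcome=S: state=CLOSED
  event#14 t=35ms outcome=F: state=CLOSED
  event#15 t=38ms outcome=F: state=OPEN
  event#16 t=40ms outcome=S: state=OPEN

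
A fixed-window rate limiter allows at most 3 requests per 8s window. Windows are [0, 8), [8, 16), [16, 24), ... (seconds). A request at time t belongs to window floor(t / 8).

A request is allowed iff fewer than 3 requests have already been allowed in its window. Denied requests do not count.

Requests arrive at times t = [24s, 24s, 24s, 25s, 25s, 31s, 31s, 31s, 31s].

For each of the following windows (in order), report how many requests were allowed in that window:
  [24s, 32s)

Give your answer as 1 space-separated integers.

Processing requests:
  req#1 t=24s (window 3): ALLOW
  req#2 t=24s (window 3): ALLOW
  req#3 t=24s (window 3): ALLOW
  req#4 t=25s (window 3): DENY
  req#5 t=25s (window 3): DENY
  req#6 t=31s (window 3): DENY
  req#7 t=31s (window 3): DENY
  req#8 t=31s (window 3): DENY
  req#9 t=31s (window 3): DENY

Allowed counts by window: 3

Answer: 3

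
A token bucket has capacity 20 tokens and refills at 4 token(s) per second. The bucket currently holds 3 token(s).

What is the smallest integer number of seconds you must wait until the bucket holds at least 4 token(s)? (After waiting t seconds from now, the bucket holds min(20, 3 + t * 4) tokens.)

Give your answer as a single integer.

Answer: 1

Derivation:
Need 3 + t * 4 >= 4, so t >= 1/4.
Smallest integer t = ceil(1/4) = 1.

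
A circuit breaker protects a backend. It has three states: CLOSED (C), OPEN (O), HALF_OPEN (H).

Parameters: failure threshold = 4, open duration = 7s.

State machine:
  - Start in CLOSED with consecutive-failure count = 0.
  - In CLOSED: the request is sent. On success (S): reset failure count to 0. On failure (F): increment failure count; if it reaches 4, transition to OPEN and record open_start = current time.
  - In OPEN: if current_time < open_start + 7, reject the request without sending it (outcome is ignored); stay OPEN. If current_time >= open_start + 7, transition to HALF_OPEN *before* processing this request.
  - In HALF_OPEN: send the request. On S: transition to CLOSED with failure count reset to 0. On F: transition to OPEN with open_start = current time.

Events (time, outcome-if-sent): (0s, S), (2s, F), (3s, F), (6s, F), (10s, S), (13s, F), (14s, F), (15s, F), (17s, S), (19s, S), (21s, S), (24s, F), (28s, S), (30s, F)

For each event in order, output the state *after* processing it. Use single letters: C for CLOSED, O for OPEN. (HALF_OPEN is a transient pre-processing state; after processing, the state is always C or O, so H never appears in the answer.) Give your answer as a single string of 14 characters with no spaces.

Answer: CCCCCCCCCCCCCC

Derivation:
State after each event:
  event#1 t=0s outcome=S: state=CLOSED
  event#2 t=2s outcome=F: state=CLOSED
  event#3 t=3s outcome=F: state=CLOSED
  event#4 t=6s outcome=F: state=CLOSED
  event#5 t=10s outcome=S: state=CLOSED
  event#6 t=13s outcome=F: state=CLOSED
  event#7 t=14s outcome=F: state=CLOSED
  event#8 t=15s outcome=F: state=CLOSED
  event#9 t=17s outcome=S: state=CLOSED
  event#10 t=19s outcome=S: state=CLOSED
  event#11 t=21s outcome=S: state=CLOSED
  event#12 t=24s outcome=F: state=CLOSED
  event#13 t=28s outcome=S: state=CLOSED
  event#14 t=30s outcome=F: state=CLOSED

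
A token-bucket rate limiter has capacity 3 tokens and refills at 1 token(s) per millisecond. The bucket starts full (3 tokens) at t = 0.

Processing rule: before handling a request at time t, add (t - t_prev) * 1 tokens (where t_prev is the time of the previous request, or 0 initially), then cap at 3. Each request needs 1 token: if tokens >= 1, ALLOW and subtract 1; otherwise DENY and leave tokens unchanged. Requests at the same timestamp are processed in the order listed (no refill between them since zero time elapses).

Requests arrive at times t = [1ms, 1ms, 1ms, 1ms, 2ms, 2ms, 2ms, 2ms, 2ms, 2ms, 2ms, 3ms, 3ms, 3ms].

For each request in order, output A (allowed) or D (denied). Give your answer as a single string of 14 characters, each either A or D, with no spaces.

Simulating step by step:
  req#1 t=1ms: ALLOW
  req#2 t=1ms: ALLOW
  req#3 t=1ms: ALLOW
  req#4 t=1ms: DENY
  req#5 t=2ms: ALLOW
  req#6 t=2ms: DENY
  req#7 t=2ms: DENY
  req#8 t=2ms: DENY
  req#9 t=2ms: DENY
  req#10 t=2ms: DENY
  req#11 t=2ms: DENY
  req#12 t=3ms: ALLOW
  req#13 t=3ms: DENY
  req#14 t=3ms: DENY

Answer: AAADADDDDDDADD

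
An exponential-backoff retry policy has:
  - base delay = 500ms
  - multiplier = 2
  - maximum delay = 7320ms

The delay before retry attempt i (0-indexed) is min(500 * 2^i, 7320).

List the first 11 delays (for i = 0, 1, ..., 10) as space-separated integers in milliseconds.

Answer: 500 1000 2000 4000 7320 7320 7320 7320 7320 7320 7320

Derivation:
Computing each delay:
  i=0: min(500*2^0, 7320) = 500
  i=1: min(500*2^1, 7320) = 1000
  i=2: min(500*2^2, 7320) = 2000
  i=3: min(500*2^3, 7320) = 4000
  i=4: min(500*2^4, 7320) = 7320
  i=5: min(500*2^5, 7320) = 7320
  i=6: min(500*2^6, 7320) = 7320
  i=7: min(500*2^7, 7320) = 7320
  i=8: min(500*2^8, 7320) = 7320
  i=9: min(500*2^9, 7320) = 7320
  i=10: min(500*2^10, 7320) = 7320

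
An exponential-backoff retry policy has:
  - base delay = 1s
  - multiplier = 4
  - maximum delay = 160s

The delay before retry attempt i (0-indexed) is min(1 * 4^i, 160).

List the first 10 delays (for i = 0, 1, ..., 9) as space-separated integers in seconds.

Computing each delay:
  i=0: min(1*4^0, 160) = 1
  i=1: min(1*4^1, 160) = 4
  i=2: min(1*4^2, 160) = 16
  i=3: min(1*4^3, 160) = 64
  i=4: min(1*4^4, 160) = 160
  i=5: min(1*4^5, 160) = 160
  i=6: min(1*4^6, 160) = 160
  i=7: min(1*4^7, 160) = 160
  i=8: min(1*4^8, 160) = 160
  i=9: min(1*4^9, 160) = 160

Answer: 1 4 16 64 160 160 160 160 160 160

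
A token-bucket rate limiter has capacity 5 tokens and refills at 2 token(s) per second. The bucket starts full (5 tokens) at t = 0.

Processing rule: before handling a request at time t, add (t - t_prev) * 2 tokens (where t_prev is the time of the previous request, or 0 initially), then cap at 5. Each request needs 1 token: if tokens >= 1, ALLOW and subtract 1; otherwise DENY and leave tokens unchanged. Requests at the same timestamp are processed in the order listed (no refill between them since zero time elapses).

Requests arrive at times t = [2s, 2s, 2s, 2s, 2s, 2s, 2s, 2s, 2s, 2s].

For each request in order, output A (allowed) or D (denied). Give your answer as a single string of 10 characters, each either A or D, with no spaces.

Simulating step by step:
  req#1 t=2s: ALLOW
  req#2 t=2s: ALLOW
  req#3 t=2s: ALLOW
  req#4 t=2s: ALLOW
  req#5 t=2s: ALLOW
  req#6 t=2s: DENY
  req#7 t=2s: DENY
  req#8 t=2s: DENY
  req#9 t=2s: DENY
  req#10 t=2s: DENY

Answer: AAAAADDDDD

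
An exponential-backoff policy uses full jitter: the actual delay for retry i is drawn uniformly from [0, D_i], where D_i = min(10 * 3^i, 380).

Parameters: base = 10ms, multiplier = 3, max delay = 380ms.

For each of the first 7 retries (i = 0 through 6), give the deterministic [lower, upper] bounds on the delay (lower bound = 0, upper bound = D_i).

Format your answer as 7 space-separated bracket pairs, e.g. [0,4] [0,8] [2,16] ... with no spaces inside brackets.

Computing bounds per retry:
  i=0: D_i=min(10*3^0,380)=10, bounds=[0,10]
  i=1: D_i=min(10*3^1,380)=30, bounds=[0,30]
  i=2: D_i=min(10*3^2,380)=90, bounds=[0,90]
  i=3: D_i=min(10*3^3,380)=270, bounds=[0,270]
  i=4: D_i=min(10*3^4,380)=380, bounds=[0,380]
  i=5: D_i=min(10*3^5,380)=380, bounds=[0,380]
  i=6: D_i=min(10*3^6,380)=380, bounds=[0,380]

Answer: [0,10] [0,30] [0,90] [0,270] [0,380] [0,380] [0,380]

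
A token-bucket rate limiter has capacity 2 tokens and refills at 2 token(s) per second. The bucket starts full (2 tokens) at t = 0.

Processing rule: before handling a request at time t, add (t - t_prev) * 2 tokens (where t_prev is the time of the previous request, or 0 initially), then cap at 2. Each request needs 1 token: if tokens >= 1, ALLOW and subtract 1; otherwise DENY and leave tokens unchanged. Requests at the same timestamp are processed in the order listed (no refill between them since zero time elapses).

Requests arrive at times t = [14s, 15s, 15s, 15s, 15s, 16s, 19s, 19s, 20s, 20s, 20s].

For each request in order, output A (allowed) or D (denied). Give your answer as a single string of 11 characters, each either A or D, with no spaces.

Simulating step by step:
  req#1 t=14s: ALLOW
  req#2 t=15s: ALLOW
  req#3 t=15s: ALLOW
  req#4 t=15s: DENY
  req#5 t=15s: DENY
  req#6 t=16s: ALLOW
  req#7 t=19s: ALLOW
  req#8 t=19s: ALLOW
  req#9 t=20s: ALLOW
  req#10 t=20s: ALLOW
  req#11 t=20s: DENY

Answer: AAADDAAAAAD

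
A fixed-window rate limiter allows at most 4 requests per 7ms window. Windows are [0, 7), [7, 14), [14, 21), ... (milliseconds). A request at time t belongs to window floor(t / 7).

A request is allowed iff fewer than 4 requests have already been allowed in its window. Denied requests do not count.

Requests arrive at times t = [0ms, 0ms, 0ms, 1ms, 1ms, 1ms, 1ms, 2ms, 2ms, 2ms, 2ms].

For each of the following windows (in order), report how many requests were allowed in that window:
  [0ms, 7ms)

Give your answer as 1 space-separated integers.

Answer: 4

Derivation:
Processing requests:
  req#1 t=0ms (window 0): ALLOW
  req#2 t=0ms (window 0): ALLOW
  req#3 t=0ms (window 0): ALLOW
  req#4 t=1ms (window 0): ALLOW
  req#5 t=1ms (window 0): DENY
  req#6 t=1ms (window 0): DENY
  req#7 t=1ms (window 0): DENY
  req#8 t=2ms (window 0): DENY
  req#9 t=2ms (window 0): DENY
  req#10 t=2ms (window 0): DENY
  req#11 t=2ms (window 0): DENY

Allowed counts by window: 4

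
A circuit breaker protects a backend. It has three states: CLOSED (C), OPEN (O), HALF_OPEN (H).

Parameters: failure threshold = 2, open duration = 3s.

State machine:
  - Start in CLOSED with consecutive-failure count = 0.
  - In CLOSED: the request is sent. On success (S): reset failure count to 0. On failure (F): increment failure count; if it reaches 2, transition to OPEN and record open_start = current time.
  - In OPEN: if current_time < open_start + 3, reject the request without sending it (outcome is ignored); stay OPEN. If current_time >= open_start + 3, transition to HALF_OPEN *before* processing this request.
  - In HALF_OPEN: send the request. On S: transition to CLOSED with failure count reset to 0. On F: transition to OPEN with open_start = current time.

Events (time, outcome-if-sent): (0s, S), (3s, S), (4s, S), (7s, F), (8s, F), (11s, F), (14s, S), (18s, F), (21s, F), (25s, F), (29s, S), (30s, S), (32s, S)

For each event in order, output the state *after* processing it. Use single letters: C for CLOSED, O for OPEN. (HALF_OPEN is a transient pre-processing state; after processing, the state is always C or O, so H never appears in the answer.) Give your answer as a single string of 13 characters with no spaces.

State after each event:
  event#1 t=0s outcome=S: state=CLOSED
  event#2 t=3s outcome=S: state=CLOSED
  event#3 t=4s outcome=S: state=CLOSED
  event#4 t=7s outcome=F: state=CLOSED
  event#5 t=8s outcome=F: state=OPEN
  event#6 t=11s outcome=F: state=OPEN
  event#7 t=14s outcome=S: state=CLOSED
  event#8 t=18s outcome=F: state=CLOSED
  event#9 t=21s outcome=F: state=OPEN
  event#10 t=25s outcome=F: state=OPEN
  event#11 t=29s outcome=S: state=CLOSED
  event#12 t=30s outcome=S: state=CLOSED
  event#13 t=32s outcome=S: state=CLOSED

Answer: CCCCOOCCOOCCC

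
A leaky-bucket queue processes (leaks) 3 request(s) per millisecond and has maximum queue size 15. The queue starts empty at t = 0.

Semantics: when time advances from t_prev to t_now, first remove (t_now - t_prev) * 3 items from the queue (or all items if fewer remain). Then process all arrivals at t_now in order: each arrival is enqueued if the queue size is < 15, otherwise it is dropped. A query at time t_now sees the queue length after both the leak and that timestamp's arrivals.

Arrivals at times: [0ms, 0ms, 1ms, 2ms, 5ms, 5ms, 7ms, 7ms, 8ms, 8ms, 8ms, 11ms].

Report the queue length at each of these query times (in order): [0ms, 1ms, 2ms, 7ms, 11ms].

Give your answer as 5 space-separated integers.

Queue lengths at query times:
  query t=0ms: backlog = 2
  query t=1ms: backlog = 1
  query t=2ms: backlog = 1
  query t=7ms: backlog = 2
  query t=11ms: backlog = 1

Answer: 2 1 1 2 1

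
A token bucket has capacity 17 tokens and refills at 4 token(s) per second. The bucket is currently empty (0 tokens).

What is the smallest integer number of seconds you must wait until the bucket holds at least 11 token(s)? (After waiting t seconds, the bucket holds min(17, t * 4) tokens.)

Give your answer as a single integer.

Answer: 3

Derivation:
Need t * 4 >= 11, so t >= 11/4.
Smallest integer t = ceil(11/4) = 3.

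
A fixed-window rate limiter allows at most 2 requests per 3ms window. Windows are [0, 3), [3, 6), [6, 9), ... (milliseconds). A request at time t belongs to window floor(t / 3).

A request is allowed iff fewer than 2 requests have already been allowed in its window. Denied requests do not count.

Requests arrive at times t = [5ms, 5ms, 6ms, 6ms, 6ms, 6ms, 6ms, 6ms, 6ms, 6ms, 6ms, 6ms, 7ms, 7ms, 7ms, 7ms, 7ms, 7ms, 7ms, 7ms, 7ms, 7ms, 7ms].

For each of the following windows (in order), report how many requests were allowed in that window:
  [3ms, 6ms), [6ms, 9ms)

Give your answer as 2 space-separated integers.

Answer: 2 2

Derivation:
Processing requests:
  req#1 t=5ms (window 1): ALLOW
  req#2 t=5ms (window 1): ALLOW
  req#3 t=6ms (window 2): ALLOW
  req#4 t=6ms (window 2): ALLOW
  req#5 t=6ms (window 2): DENY
  req#6 t=6ms (window 2): DENY
  req#7 t=6ms (window 2): DENY
  req#8 t=6ms (window 2): DENY
  req#9 t=6ms (window 2): DENY
  req#10 t=6ms (window 2): DENY
  req#11 t=6ms (window 2): DENY
  req#12 t=6ms (window 2): DENY
  req#13 t=7ms (window 2): DENY
  req#14 t=7ms (window 2): DENY
  req#15 t=7ms (window 2): DENY
  req#16 t=7ms (window 2): DENY
  req#17 t=7ms (window 2): DENY
  req#18 t=7ms (window 2): DENY
  req#19 t=7ms (window 2): DENY
  req#20 t=7ms (window 2): DENY
  req#21 t=7ms (window 2): DENY
  req#22 t=7ms (window 2): DENY
  req#23 t=7ms (window 2): DENY

Allowed counts by window: 2 2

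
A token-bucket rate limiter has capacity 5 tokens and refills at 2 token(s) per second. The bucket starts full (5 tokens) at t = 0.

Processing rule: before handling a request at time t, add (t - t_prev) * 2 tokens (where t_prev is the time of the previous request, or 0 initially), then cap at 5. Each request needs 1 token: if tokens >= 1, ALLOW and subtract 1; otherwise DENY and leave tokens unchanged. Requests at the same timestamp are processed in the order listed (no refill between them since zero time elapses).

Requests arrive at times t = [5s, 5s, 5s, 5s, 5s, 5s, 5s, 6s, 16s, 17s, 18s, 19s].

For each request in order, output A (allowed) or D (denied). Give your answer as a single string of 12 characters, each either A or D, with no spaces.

Answer: AAAAADDAAAAA

Derivation:
Simulating step by step:
  req#1 t=5s: ALLOW
  req#2 t=5s: ALLOW
  req#3 t=5s: ALLOW
  req#4 t=5s: ALLOW
  req#5 t=5s: ALLOW
  req#6 t=5s: DENY
  req#7 t=5s: DENY
  req#8 t=6s: ALLOW
  req#9 t=16s: ALLOW
  req#10 t=17s: ALLOW
  req#11 t=18s: ALLOW
  req#12 t=19s: ALLOW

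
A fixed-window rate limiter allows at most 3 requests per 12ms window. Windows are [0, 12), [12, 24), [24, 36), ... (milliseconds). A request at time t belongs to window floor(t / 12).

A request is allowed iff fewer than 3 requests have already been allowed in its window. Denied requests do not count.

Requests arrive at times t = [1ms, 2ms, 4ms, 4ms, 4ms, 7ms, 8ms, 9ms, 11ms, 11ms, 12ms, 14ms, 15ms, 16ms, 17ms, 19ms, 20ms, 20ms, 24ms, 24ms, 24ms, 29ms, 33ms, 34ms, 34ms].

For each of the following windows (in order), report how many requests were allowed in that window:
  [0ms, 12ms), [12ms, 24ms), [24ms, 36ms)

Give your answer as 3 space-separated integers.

Processing requests:
  req#1 t=1ms (window 0): ALLOW
  req#2 t=2ms (window 0): ALLOW
  req#3 t=4ms (window 0): ALLOW
  req#4 t=4ms (window 0): DENY
  req#5 t=4ms (window 0): DENY
  req#6 t=7ms (window 0): DENY
  req#7 t=8ms (window 0): DENY
  req#8 t=9ms (window 0): DENY
  req#9 t=11ms (window 0): DENY
  req#10 t=11ms (window 0): DENY
  req#11 t=12ms (window 1): ALLOW
  req#12 t=14ms (window 1): ALLOW
  req#13 t=15ms (window 1): ALLOW
  req#14 t=16ms (window 1): DENY
  req#15 t=17ms (window 1): DENY
  req#16 t=19ms (window 1): DENY
  req#17 t=20ms (window 1): DENY
  req#18 t=20ms (window 1): DENY
  req#19 t=24ms (window 2): ALLOW
  req#20 t=24ms (window 2): ALLOW
  req#21 t=24ms (window 2): ALLOW
  req#22 t=29ms (window 2): DENY
  req#23 t=33ms (window 2): DENY
  req#24 t=34ms (window 2): DENY
  req#25 t=34ms (window 2): DENY

Allowed counts by window: 3 3 3

Answer: 3 3 3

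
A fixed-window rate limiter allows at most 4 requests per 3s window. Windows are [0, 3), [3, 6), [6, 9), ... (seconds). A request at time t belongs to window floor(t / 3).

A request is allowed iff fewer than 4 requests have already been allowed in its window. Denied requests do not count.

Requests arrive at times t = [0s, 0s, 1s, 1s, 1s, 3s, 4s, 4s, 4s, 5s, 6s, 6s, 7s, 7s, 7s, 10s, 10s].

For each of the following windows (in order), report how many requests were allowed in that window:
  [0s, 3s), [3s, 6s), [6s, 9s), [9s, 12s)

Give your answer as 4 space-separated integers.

Answer: 4 4 4 2

Derivation:
Processing requests:
  req#1 t=0s (window 0): ALLOW
  req#2 t=0s (window 0): ALLOW
  req#3 t=1s (window 0): ALLOW
  req#4 t=1s (window 0): ALLOW
  req#5 t=1s (window 0): DENY
  req#6 t=3s (window 1): ALLOW
  req#7 t=4s (window 1): ALLOW
  req#8 t=4s (window 1): ALLOW
  req#9 t=4s (window 1): ALLOW
  req#10 t=5s (window 1): DENY
  req#11 t=6s (window 2): ALLOW
  req#12 t=6s (window 2): ALLOW
  req#13 t=7s (window 2): ALLOW
  req#14 t=7s (window 2): ALLOW
  req#15 t=7s (window 2): DENY
  req#16 t=10s (window 3): ALLOW
  req#17 t=10s (window 3): ALLOW

Allowed counts by window: 4 4 4 2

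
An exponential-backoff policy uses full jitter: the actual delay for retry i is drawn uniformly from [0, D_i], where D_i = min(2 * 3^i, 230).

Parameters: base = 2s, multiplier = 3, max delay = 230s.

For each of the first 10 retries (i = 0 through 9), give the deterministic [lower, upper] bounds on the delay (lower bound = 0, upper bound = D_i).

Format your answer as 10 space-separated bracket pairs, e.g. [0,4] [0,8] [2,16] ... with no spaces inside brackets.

Answer: [0,2] [0,6] [0,18] [0,54] [0,162] [0,230] [0,230] [0,230] [0,230] [0,230]

Derivation:
Computing bounds per retry:
  i=0: D_i=min(2*3^0,230)=2, bounds=[0,2]
  i=1: D_i=min(2*3^1,230)=6, bounds=[0,6]
  i=2: D_i=min(2*3^2,230)=18, bounds=[0,18]
  i=3: D_i=min(2*3^3,230)=54, bounds=[0,54]
  i=4: D_i=min(2*3^4,230)=162, bounds=[0,162]
  i=5: D_i=min(2*3^5,230)=230, bounds=[0,230]
  i=6: D_i=min(2*3^6,230)=230, bounds=[0,230]
  i=7: D_i=min(2*3^7,230)=230, bounds=[0,230]
  i=8: D_i=min(2*3^8,230)=230, bounds=[0,230]
  i=9: D_i=min(2*3^9,230)=230, bounds=[0,230]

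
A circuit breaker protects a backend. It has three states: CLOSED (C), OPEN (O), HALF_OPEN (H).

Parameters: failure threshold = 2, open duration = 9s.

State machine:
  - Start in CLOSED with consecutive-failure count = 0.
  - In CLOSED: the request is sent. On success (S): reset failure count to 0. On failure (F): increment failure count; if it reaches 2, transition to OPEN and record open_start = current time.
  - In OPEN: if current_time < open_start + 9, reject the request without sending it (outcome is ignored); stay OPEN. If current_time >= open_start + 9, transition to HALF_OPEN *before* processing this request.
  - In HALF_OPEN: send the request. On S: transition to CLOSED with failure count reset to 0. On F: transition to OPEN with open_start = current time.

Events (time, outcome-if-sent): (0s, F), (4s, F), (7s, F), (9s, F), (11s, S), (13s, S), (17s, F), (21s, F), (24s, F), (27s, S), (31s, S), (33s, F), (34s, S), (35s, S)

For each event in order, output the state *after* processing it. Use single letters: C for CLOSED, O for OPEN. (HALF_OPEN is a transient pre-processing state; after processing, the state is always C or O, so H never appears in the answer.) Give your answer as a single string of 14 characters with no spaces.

Answer: COOOOCCOOOCCCC

Derivation:
State after each event:
  event#1 t=0s outcome=F: state=CLOSED
  event#2 t=4s outcome=F: state=OPEN
  event#3 t=7s outcome=F: state=OPEN
  event#4 t=9s outcome=F: state=OPEN
  event#5 t=11s outcome=S: state=OPEN
  event#6 t=13s outcome=S: state=CLOSED
  event#7 t=17s outcome=F: state=CLOSED
  event#8 t=21s outcome=F: state=OPEN
  event#9 t=24s outcome=F: state=OPEN
  event#10 t=27s outcome=S: state=OPEN
  event#11 t=31s outcome=S: state=CLOSED
  event#12 t=33s outcome=F: state=CLOSED
  event#13 t=34s outcome=S: state=CLOSED
  event#14 t=35s outcome=S: state=CLOSED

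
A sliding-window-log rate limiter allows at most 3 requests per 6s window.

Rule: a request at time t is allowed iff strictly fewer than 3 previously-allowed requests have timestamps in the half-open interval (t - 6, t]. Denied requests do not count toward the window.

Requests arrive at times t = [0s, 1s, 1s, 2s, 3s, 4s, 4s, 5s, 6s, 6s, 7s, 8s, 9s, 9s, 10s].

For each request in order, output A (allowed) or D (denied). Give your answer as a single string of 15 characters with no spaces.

Tracking allowed requests in the window:
  req#1 t=0s: ALLOW
  req#2 t=1s: ALLOW
  req#3 t=1s: ALLOW
  req#4 t=2s: DENY
  req#5 t=3s: DENY
  req#6 t=4s: DENY
  req#7 t=4s: DENY
  req#8 t=5s: DENY
  req#9 t=6s: ALLOW
  req#10 t=6s: DENY
  req#11 t=7s: ALLOW
  req#12 t=8s: ALLOW
  req#13 t=9s: DENY
  req#14 t=9s: DENY
  req#15 t=10s: DENY

Answer: AAADDDDDADAADDD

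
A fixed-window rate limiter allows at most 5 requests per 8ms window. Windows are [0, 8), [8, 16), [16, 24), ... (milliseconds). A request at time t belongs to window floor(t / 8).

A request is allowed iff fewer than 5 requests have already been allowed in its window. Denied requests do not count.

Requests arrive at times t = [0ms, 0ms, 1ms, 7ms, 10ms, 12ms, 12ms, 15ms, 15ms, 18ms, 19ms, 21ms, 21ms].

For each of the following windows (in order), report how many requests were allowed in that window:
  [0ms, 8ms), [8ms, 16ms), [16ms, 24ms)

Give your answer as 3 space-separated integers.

Processing requests:
  req#1 t=0ms (window 0): ALLOW
  req#2 t=0ms (window 0): ALLOW
  req#3 t=1ms (window 0): ALLOW
  req#4 t=7ms (window 0): ALLOW
  req#5 t=10ms (window 1): ALLOW
  req#6 t=12ms (window 1): ALLOW
  req#7 t=12ms (window 1): ALLOW
  req#8 t=15ms (window 1): ALLOW
  req#9 t=15ms (window 1): ALLOW
  req#10 t=18ms (window 2): ALLOW
  req#11 t=19ms (window 2): ALLOW
  req#12 t=21ms (window 2): ALLOW
  req#13 t=21ms (window 2): ALLOW

Allowed counts by window: 4 5 4

Answer: 4 5 4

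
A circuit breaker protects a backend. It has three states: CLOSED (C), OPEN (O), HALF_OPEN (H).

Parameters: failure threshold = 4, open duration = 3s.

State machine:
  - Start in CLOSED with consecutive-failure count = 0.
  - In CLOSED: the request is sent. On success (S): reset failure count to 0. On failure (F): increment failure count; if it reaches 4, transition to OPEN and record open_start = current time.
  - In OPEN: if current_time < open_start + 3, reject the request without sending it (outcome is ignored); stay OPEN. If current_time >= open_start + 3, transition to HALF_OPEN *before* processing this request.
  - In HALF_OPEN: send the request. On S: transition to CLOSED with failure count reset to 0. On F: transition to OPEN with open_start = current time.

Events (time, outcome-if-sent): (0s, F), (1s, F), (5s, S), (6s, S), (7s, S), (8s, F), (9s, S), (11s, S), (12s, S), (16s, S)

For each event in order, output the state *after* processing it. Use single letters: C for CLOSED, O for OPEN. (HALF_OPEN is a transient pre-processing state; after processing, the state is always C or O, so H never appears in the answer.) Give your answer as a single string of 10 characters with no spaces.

State after each event:
  event#1 t=0s outcome=F: state=CLOSED
  event#2 t=1s outcome=F: state=CLOSED
  event#3 t=5s outcome=S: state=CLOSED
  event#4 t=6s outcome=S: state=CLOSED
  event#5 t=7s outcome=S: state=CLOSED
  event#6 t=8s outcome=F: state=CLOSED
  event#7 t=9s outcome=S: state=CLOSED
  event#8 t=11s outcome=S: state=CLOSED
  event#9 t=12s outcome=S: state=CLOSED
  event#10 t=16s outcome=S: state=CLOSED

Answer: CCCCCCCCCC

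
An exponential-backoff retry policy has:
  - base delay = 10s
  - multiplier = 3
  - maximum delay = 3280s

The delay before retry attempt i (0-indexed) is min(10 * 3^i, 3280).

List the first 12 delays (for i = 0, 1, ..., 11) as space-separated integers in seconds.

Answer: 10 30 90 270 810 2430 3280 3280 3280 3280 3280 3280

Derivation:
Computing each delay:
  i=0: min(10*3^0, 3280) = 10
  i=1: min(10*3^1, 3280) = 30
  i=2: min(10*3^2, 3280) = 90
  i=3: min(10*3^3, 3280) = 270
  i=4: min(10*3^4, 3280) = 810
  i=5: min(10*3^5, 3280) = 2430
  i=6: min(10*3^6, 3280) = 3280
  i=7: min(10*3^7, 3280) = 3280
  i=8: min(10*3^8, 3280) = 3280
  i=9: min(10*3^9, 3280) = 3280
  i=10: min(10*3^10, 3280) = 3280
  i=11: min(10*3^11, 3280) = 3280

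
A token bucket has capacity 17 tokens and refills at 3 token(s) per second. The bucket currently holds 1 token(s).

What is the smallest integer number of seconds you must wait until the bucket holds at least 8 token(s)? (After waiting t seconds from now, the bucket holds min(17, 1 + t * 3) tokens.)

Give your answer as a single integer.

Answer: 3

Derivation:
Need 1 + t * 3 >= 8, so t >= 7/3.
Smallest integer t = ceil(7/3) = 3.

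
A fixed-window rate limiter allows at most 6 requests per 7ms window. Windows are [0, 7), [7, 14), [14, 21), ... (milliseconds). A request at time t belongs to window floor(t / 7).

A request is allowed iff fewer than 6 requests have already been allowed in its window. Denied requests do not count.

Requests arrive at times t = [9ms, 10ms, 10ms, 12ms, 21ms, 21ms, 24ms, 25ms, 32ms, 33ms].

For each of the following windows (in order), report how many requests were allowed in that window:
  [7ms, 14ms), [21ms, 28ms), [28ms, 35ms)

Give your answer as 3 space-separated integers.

Answer: 4 4 2

Derivation:
Processing requests:
  req#1 t=9ms (window 1): ALLOW
  req#2 t=10ms (window 1): ALLOW
  req#3 t=10ms (window 1): ALLOW
  req#4 t=12ms (window 1): ALLOW
  req#5 t=21ms (window 3): ALLOW
  req#6 t=21ms (window 3): ALLOW
  req#7 t=24ms (window 3): ALLOW
  req#8 t=25ms (window 3): ALLOW
  req#9 t=32ms (window 4): ALLOW
  req#10 t=33ms (window 4): ALLOW

Allowed counts by window: 4 4 2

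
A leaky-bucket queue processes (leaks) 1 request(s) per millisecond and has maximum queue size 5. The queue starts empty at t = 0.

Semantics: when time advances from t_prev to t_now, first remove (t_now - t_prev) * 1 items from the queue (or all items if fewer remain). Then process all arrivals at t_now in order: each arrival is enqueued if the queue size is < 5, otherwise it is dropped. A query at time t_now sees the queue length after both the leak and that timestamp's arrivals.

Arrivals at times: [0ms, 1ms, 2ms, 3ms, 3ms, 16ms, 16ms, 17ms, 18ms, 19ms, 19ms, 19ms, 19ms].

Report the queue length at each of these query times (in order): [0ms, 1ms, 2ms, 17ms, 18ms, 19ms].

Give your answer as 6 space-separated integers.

Queue lengths at query times:
  query t=0ms: backlog = 1
  query t=1ms: backlog = 1
  query t=2ms: backlog = 1
  query t=17ms: backlog = 2
  query t=18ms: backlog = 2
  query t=19ms: backlog = 5

Answer: 1 1 1 2 2 5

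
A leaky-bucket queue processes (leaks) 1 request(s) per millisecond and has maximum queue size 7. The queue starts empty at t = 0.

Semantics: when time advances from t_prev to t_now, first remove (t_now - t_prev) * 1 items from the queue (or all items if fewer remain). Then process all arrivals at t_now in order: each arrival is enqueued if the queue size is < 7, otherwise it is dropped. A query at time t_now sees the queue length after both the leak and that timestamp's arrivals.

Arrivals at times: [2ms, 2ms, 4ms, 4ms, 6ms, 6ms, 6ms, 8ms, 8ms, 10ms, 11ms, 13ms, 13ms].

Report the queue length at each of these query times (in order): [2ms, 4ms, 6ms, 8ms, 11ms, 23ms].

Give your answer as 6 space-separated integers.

Answer: 2 2 3 3 2 0

Derivation:
Queue lengths at query times:
  query t=2ms: backlog = 2
  query t=4ms: backlog = 2
  query t=6ms: backlog = 3
  query t=8ms: backlog = 3
  query t=11ms: backlog = 2
  query t=23ms: backlog = 0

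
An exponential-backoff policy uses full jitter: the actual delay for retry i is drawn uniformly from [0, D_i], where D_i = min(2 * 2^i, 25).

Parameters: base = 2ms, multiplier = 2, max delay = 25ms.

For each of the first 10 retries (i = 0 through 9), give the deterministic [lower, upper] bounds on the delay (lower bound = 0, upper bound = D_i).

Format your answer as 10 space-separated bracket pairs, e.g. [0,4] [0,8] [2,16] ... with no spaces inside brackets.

Answer: [0,2] [0,4] [0,8] [0,16] [0,25] [0,25] [0,25] [0,25] [0,25] [0,25]

Derivation:
Computing bounds per retry:
  i=0: D_i=min(2*2^0,25)=2, bounds=[0,2]
  i=1: D_i=min(2*2^1,25)=4, bounds=[0,4]
  i=2: D_i=min(2*2^2,25)=8, bounds=[0,8]
  i=3: D_i=min(2*2^3,25)=16, bounds=[0,16]
  i=4: D_i=min(2*2^4,25)=25, bounds=[0,25]
  i=5: D_i=min(2*2^5,25)=25, bounds=[0,25]
  i=6: D_i=min(2*2^6,25)=25, bounds=[0,25]
  i=7: D_i=min(2*2^7,25)=25, bounds=[0,25]
  i=8: D_i=min(2*2^8,25)=25, bounds=[0,25]
  i=9: D_i=min(2*2^9,25)=25, bounds=[0,25]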